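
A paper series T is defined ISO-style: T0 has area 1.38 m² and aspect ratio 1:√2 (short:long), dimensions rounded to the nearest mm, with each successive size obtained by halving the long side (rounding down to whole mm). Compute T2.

494 × 698 mm

Let T0's short side be w mm. w · w√2 = 1.38 m² = 1,380,000 mm², so w ≈ 987.8 mm and w√2 ≈ 1397.0 mm → T0 = 988 × 1397 mm.
T1: ⌊1397/2⌋ × 988 = 698 × 988 mm
T2: ⌊988/2⌋ × 698 = 494 × 698 mm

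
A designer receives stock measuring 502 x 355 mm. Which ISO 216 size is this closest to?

Aspect ratio 502/355 ≈ 1.414 — close to the ISO √2 ≈ 1.414.
In the B-series (B0 = 1000 × 1414 mm): B3 = 353 × 500 mm.
Off by 4 mm total — nearest standard size.

B3 (353 × 500 mm)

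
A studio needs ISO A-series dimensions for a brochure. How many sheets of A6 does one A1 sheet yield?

Each ISO step halves the sheet: 1 × A1 → 2 × A2 → 4 × A3 → 8 × A4 → …
From A1 to A6 is 5 halving steps: 2^5 = 32.

32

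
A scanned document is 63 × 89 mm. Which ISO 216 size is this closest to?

B8 (62 × 88 mm)

Aspect ratio 89/63 ≈ 1.413 — close to the ISO √2 ≈ 1.414.
In the B-series (B0 = 1000 × 1414 mm): B8 = 62 × 88 mm.
Off by 2 mm total — nearest standard size.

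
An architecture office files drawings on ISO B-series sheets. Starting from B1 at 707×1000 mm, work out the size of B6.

125 × 176 mm

B2: ⌊1000/2⌋ × 707 = 500 × 707 mm
B3: ⌊707/2⌋ × 500 = 353 × 500 mm
B4: ⌊500/2⌋ × 353 = 250 × 353 mm
B5: ⌊353/2⌋ × 250 = 176 × 250 mm
B6: ⌊250/2⌋ × 176 = 125 × 176 mm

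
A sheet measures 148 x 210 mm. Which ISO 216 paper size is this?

A5 (148 × 210 mm)

Aspect ratio 210/148 ≈ 1.419 — close to the ISO √2 ≈ 1.414.
In the A-series (A0 area = 1 m²): A5 = 148 × 210 mm.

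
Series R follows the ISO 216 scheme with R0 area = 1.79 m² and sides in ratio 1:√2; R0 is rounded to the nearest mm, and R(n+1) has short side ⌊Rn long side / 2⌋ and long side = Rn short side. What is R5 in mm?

198 × 281 mm

Let R0's short side be w mm. w · w√2 = 1.79 m² = 1,790,000 mm², so w ≈ 1125.0 mm and w√2 ≈ 1591.1 mm → R0 = 1125 × 1591 mm.
R1: ⌊1591/2⌋ × 1125 = 795 × 1125 mm
R2: ⌊1125/2⌋ × 795 = 562 × 795 mm
R3: ⌊795/2⌋ × 562 = 397 × 562 mm
R4: ⌊562/2⌋ × 397 = 281 × 397 mm
R5: ⌊397/2⌋ × 281 = 198 × 281 mm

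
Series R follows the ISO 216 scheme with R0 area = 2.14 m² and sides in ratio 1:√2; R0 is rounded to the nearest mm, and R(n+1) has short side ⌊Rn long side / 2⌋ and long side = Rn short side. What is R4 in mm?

307 × 435 mm

Let R0's short side be w mm. w · w√2 = 2.14 m² = 2,140,000 mm², so w ≈ 1230.1 mm and w√2 ≈ 1739.7 mm → R0 = 1230 × 1740 mm.
R1: ⌊1740/2⌋ × 1230 = 870 × 1230 mm
R2: ⌊1230/2⌋ × 870 = 615 × 870 mm
R3: ⌊870/2⌋ × 615 = 435 × 615 mm
R4: ⌊615/2⌋ × 435 = 307 × 435 mm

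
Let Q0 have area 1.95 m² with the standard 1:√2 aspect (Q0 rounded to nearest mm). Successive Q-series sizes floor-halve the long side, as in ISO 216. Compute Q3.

Let Q0's short side be w mm. w · w√2 = 1.95 m² = 1,950,000 mm², so w ≈ 1174.2 mm and w√2 ≈ 1660.6 mm → Q0 = 1174 × 1661 mm.
Q1: ⌊1661/2⌋ × 1174 = 830 × 1174 mm
Q2: ⌊1174/2⌋ × 830 = 587 × 830 mm
Q3: ⌊830/2⌋ × 587 = 415 × 587 mm

415 × 587 mm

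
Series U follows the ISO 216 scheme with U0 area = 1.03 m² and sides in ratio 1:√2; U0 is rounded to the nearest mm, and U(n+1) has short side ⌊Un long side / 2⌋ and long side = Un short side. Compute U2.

Let U0's short side be w mm. w · w√2 = 1.03 m² = 1,030,000 mm², so w ≈ 853.4 mm and w√2 ≈ 1206.9 mm → U0 = 853 × 1207 mm.
U1: ⌊1207/2⌋ × 853 = 603 × 853 mm
U2: ⌊853/2⌋ × 603 = 426 × 603 mm

426 × 603 mm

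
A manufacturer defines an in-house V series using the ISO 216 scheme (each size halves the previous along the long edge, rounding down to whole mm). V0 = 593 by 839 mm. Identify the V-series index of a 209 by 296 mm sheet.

V3

V0: 593 × 839 mm
V1: 419 × 593 mm
V2: 296 × 419 mm
V3: 209 × 296 mm
V4: 148 × 209 mm
→ matches V3.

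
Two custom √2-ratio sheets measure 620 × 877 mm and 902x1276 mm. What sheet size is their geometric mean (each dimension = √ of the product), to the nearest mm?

Short side: √(620 · 902) = √559240 ≈ 747.8 → 748 mm
Long side: √(877 · 1276) = √1119052 ≈ 1057.9 → 1058 mm

748 × 1058 mm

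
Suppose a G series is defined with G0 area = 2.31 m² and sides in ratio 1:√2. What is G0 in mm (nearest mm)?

Let the short side be w mm. Then w · w√2 = 2.31 m² = 2,310,000 mm².
w² = 2,310,000/√2, so w ≈ 1278.1 mm; long side = w√2 ≈ 1807.4 mm.

1278 × 1807 mm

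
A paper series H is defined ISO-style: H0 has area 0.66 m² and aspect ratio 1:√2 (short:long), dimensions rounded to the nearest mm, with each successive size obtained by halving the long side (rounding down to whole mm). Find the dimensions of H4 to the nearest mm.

170 × 241 mm

Let H0's short side be w mm. w · w√2 = 0.66 m² = 660,000 mm², so w ≈ 683.1 mm and w√2 ≈ 966.1 mm → H0 = 683 × 966 mm.
H1: ⌊966/2⌋ × 683 = 483 × 683 mm
H2: ⌊683/2⌋ × 483 = 341 × 483 mm
H3: ⌊483/2⌋ × 341 = 241 × 341 mm
H4: ⌊341/2⌋ × 241 = 170 × 241 mm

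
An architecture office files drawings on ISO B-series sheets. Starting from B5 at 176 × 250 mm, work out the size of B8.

B6: ⌊250/2⌋ × 176 = 125 × 176 mm
B7: ⌊176/2⌋ × 125 = 88 × 125 mm
B8: ⌊125/2⌋ × 88 = 62 × 88 mm

62 × 88 mm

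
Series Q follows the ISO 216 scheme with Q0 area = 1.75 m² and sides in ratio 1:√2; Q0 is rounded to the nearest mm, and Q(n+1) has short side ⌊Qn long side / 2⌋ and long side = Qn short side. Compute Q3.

393 × 556 mm

Let Q0's short side be w mm. w · w√2 = 1.75 m² = 1,750,000 mm², so w ≈ 1112.4 mm and w√2 ≈ 1573.2 mm → Q0 = 1112 × 1573 mm.
Q1: ⌊1573/2⌋ × 1112 = 786 × 1112 mm
Q2: ⌊1112/2⌋ × 786 = 556 × 786 mm
Q3: ⌊786/2⌋ × 556 = 393 × 556 mm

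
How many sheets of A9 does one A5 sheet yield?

16

Each ISO step halves the sheet: 1 × A5 → 2 × A6 → 4 × A7 → 8 × A8 → …
From A5 to A9 is 4 halving steps: 2^4 = 16.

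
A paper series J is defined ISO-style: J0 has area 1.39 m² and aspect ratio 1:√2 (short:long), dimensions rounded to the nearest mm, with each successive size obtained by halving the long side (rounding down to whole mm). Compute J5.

Let J0's short side be w mm. w · w√2 = 1.39 m² = 1,390,000 mm², so w ≈ 991.4 mm and w√2 ≈ 1402.1 mm → J0 = 991 × 1402 mm.
J1: ⌊1402/2⌋ × 991 = 701 × 991 mm
J2: ⌊991/2⌋ × 701 = 495 × 701 mm
J3: ⌊701/2⌋ × 495 = 350 × 495 mm
J4: ⌊495/2⌋ × 350 = 247 × 350 mm
J5: ⌊350/2⌋ × 247 = 175 × 247 mm

175 × 247 mm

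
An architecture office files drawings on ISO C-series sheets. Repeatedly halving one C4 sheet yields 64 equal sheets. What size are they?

64 = 2^6, so 6 halving steps.
C4 → C5 → … → C10 after 6 steps.

C10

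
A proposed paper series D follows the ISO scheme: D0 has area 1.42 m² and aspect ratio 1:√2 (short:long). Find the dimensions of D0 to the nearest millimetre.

Let the short side be w mm. Then w · w√2 = 1.42 m² = 1,420,000 mm².
w² = 1,420,000/√2, so w ≈ 1002.0 mm; long side = w√2 ≈ 1417.1 mm.

1002 × 1417 mm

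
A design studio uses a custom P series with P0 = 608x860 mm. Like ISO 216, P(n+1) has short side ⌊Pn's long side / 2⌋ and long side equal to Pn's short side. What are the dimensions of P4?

152 × 215 mm

P1: ⌊860/2⌋ × 608 = 430 × 608 mm
P2: ⌊608/2⌋ × 430 = 304 × 430 mm
P3: ⌊430/2⌋ × 304 = 215 × 304 mm
P4: ⌊304/2⌋ × 215 = 152 × 215 mm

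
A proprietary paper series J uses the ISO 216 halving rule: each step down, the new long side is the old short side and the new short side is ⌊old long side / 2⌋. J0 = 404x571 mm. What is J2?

J1: ⌊571/2⌋ × 404 = 285 × 404 mm
J2: ⌊404/2⌋ × 285 = 202 × 285 mm

202 × 285 mm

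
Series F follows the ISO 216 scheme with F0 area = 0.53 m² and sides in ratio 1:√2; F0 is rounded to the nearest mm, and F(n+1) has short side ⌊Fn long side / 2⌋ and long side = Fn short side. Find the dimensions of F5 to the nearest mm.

Let F0's short side be w mm. w · w√2 = 0.53 m² = 530,000 mm², so w ≈ 612.2 mm and w√2 ≈ 865.8 mm → F0 = 612 × 866 mm.
F1: ⌊866/2⌋ × 612 = 433 × 612 mm
F2: ⌊612/2⌋ × 433 = 306 × 433 mm
F3: ⌊433/2⌋ × 306 = 216 × 306 mm
F4: ⌊306/2⌋ × 216 = 153 × 216 mm
F5: ⌊216/2⌋ × 153 = 108 × 153 mm

108 × 153 mm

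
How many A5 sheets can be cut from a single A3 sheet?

4

A3 = 297 × 420 mm; A5 = 148 × 210 mm.
Each halving step doubles the count; 2 steps from A3 to A5.
2^2 = 4.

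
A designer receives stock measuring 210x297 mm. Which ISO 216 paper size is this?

A4 (210 × 297 mm)

Aspect ratio 297/210 ≈ 1.414 — close to the ISO √2 ≈ 1.414.
In the A-series (A0 area = 1 m²): A4 = 210 × 297 mm.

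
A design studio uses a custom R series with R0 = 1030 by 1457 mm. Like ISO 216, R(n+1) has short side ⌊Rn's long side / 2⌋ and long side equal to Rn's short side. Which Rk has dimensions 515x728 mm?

R2

R0: 1030 × 1457 mm
R1: 728 × 1030 mm
R2: 515 × 728 mm
R3: 364 × 515 mm
→ matches R2.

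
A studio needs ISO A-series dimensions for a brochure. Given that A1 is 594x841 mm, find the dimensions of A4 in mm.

210 × 297 mm

A2: ⌊841/2⌋ × 594 = 420 × 594 mm
A3: ⌊594/2⌋ × 420 = 297 × 420 mm
A4: ⌊420/2⌋ × 297 = 210 × 297 mm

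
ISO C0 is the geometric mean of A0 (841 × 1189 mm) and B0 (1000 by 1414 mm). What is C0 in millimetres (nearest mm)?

917 × 1297 mm

Short: √(841 · 1000) = √841000 ≈ 917.1 mm.
Long: √(1189 · 1414) = √1681246 ≈ 1296.6 mm.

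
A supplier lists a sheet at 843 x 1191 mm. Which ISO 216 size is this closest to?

A0 (841 × 1189 mm)

Aspect ratio 1191/843 ≈ 1.413 — close to the ISO √2 ≈ 1.414.
In the A-series (A0 area = 1 m²): A0 = 841 × 1189 mm.
Off by 4 mm total — nearest standard size.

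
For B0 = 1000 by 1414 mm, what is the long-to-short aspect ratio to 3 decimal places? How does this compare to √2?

1414 / 1000 = 1.414
Matches √2 ≈ 1.414 — the ISO 216 defining ratio.

1.414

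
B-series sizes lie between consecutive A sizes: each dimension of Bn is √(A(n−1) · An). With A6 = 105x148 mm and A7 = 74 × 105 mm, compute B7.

88 × 125 mm

Short side: √(105 · 74) = √7770 ≈ 88.1 → 88 mm
Long side: √(148 · 105) = √15540 ≈ 124.7 → 125 mm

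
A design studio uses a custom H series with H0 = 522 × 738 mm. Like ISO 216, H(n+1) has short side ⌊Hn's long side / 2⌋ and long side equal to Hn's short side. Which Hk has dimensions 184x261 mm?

H3

H0: 522 × 738 mm
H1: 369 × 522 mm
H2: 261 × 369 mm
H3: 184 × 261 mm
H4: 130 × 184 mm
→ matches H3.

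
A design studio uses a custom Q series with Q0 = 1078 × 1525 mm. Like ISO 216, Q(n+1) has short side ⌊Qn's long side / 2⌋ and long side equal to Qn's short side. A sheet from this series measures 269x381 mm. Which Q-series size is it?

Q4

Q0: 1078 × 1525 mm
Q1: 762 × 1078 mm
Q2: 539 × 762 mm
Q3: 381 × 539 mm
Q4: 269 × 381 mm
Q5: 190 × 269 mm
→ matches Q4.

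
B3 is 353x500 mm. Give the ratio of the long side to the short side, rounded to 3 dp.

1.416

500 / 353 = 1.416
ISO 216 targets √2 ≈ 1.414; the +0.002 deviation is from mm rounding.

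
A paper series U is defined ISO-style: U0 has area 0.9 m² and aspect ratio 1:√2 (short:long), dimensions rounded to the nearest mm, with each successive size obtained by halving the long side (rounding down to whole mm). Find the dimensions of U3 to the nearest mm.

Let U0's short side be w mm. w · w√2 = 0.9 m² = 900,000 mm², so w ≈ 797.7 mm and w√2 ≈ 1128.2 mm → U0 = 798 × 1128 mm.
U1: ⌊1128/2⌋ × 798 = 564 × 798 mm
U2: ⌊798/2⌋ × 564 = 399 × 564 mm
U3: ⌊564/2⌋ × 399 = 282 × 399 mm

282 × 399 mm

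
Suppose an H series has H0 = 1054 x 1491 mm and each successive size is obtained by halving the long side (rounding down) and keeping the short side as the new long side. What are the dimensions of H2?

H1: ⌊1491/2⌋ × 1054 = 745 × 1054 mm
H2: ⌊1054/2⌋ × 745 = 527 × 745 mm

527 × 745 mm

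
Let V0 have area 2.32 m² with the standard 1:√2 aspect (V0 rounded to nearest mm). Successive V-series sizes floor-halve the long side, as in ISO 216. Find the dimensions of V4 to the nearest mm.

Let V0's short side be w mm. w · w√2 = 2.32 m² = 2,320,000 mm², so w ≈ 1280.8 mm and w√2 ≈ 1811.3 mm → V0 = 1281 × 1811 mm.
V1: ⌊1811/2⌋ × 1281 = 905 × 1281 mm
V2: ⌊1281/2⌋ × 905 = 640 × 905 mm
V3: ⌊905/2⌋ × 640 = 452 × 640 mm
V4: ⌊640/2⌋ × 452 = 320 × 452 mm

320 × 452 mm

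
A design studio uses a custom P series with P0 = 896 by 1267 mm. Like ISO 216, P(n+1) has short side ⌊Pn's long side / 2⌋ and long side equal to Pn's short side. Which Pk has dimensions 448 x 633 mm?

P0: 896 × 1267 mm
P1: 633 × 896 mm
P2: 448 × 633 mm
P3: 316 × 448 mm
→ matches P2.

P2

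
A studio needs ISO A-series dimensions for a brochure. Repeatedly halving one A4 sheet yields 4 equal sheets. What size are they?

4 = 2^2, so 2 halving steps.
A4 → A5 → … → A6 after 2 steps.

A6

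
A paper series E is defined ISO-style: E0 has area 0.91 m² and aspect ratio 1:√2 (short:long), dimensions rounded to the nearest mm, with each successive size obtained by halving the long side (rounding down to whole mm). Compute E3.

Let E0's short side be w mm. w · w√2 = 0.91 m² = 910,000 mm², so w ≈ 802.2 mm and w√2 ≈ 1134.4 mm → E0 = 802 × 1134 mm.
E1: ⌊1134/2⌋ × 802 = 567 × 802 mm
E2: ⌊802/2⌋ × 567 = 401 × 567 mm
E3: ⌊567/2⌋ × 401 = 283 × 401 mm

283 × 401 mm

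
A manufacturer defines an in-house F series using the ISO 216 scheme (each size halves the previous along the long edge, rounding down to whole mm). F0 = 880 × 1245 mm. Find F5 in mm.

F1 = 622 × 880 mm (from F0 by 1 halving).
F2: ⌊880/2⌋ × 622 = 440 × 622 mm
F3: ⌊622/2⌋ × 440 = 311 × 440 mm
F4: ⌊440/2⌋ × 311 = 220 × 311 mm
F5: ⌊311/2⌋ × 220 = 155 × 220 mm

155 × 220 mm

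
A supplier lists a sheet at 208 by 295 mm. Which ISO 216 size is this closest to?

Aspect ratio 295/208 ≈ 1.418 — close to the ISO √2 ≈ 1.414.
In the A-series (A0 area = 1 m²): A4 = 210 × 297 mm.
Off by 4 mm total — nearest standard size.

A4 (210 × 297 mm)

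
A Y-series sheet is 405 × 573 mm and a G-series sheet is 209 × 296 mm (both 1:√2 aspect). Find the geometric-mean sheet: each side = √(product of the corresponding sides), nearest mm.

291 × 412 mm

Short side: √(405 · 209) = √84645 ≈ 290.9 → 291 mm
Long side: √(573 · 296) = √169608 ≈ 411.8 → 412 mm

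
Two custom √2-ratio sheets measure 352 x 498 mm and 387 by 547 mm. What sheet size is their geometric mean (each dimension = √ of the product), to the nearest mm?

Short side: √(352 · 387) = √136224 ≈ 369.1 → 369 mm
Long side: √(498 · 547) = √272406 ≈ 521.9 → 522 mm

369 × 522 mm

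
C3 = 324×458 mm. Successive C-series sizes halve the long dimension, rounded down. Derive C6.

C4: ⌊458/2⌋ × 324 = 229 × 324 mm
C5: ⌊324/2⌋ × 229 = 162 × 229 mm
C6: ⌊229/2⌋ × 162 = 114 × 162 mm

114 × 162 mm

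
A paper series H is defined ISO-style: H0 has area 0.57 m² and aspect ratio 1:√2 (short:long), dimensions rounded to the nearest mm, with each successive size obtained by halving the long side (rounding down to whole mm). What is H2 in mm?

317 × 449 mm

Let H0's short side be w mm. w · w√2 = 0.57 m² = 570,000 mm², so w ≈ 634.9 mm and w√2 ≈ 897.8 mm → H0 = 635 × 898 mm.
H1: ⌊898/2⌋ × 635 = 449 × 635 mm
H2: ⌊635/2⌋ × 449 = 317 × 449 mm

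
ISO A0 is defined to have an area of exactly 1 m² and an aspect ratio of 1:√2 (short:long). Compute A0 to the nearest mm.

841 × 1189 mm

Let the short side be w mm. Then the long side is w√2 and w · w√2 = 10⁶ mm².
w² = 10⁶/√2, so w = 1000 / 2^(1/4) ≈ 840.9 mm; long side = 1000 · 2^(1/4) ≈ 1189.2 mm.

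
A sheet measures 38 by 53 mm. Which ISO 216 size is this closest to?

A9 (37 × 52 mm)

Aspect ratio 53/38 ≈ 1.395 (ISO target is √2 ≈ 1.414).
In the A-series (A0 area = 1 m²): A9 = 37 × 52 mm.
Off by 2 mm total — nearest standard size.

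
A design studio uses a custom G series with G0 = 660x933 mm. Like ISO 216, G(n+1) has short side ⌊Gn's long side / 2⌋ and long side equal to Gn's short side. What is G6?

G1: ⌊933/2⌋ × 660 = 466 × 660 mm
G2: ⌊660/2⌋ × 466 = 330 × 466 mm
G3: ⌊466/2⌋ × 330 = 233 × 330 mm
G4: ⌊330/2⌋ × 233 = 165 × 233 mm
G5: ⌊233/2⌋ × 165 = 116 × 165 mm
G6: ⌊165/2⌋ × 116 = 82 × 116 mm

82 × 116 mm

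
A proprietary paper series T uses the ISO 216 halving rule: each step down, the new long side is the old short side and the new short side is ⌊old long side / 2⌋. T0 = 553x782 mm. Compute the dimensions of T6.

69 × 97 mm

T1 = 391 × 553 mm (from T0 by 1 halving).
T2: ⌊553/2⌋ × 391 = 276 × 391 mm
T3: ⌊391/2⌋ × 276 = 195 × 276 mm
T4: ⌊276/2⌋ × 195 = 138 × 195 mm
T5: ⌊195/2⌋ × 138 = 97 × 138 mm
T6: ⌊138/2⌋ × 97 = 69 × 97 mm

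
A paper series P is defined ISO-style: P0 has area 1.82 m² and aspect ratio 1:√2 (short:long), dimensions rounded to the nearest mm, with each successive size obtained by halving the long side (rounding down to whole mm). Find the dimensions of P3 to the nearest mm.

401 × 567 mm

Let P0's short side be w mm. w · w√2 = 1.82 m² = 1,820,000 mm², so w ≈ 1134.4 mm and w√2 ≈ 1604.3 mm → P0 = 1134 × 1604 mm.
P1: ⌊1604/2⌋ × 1134 = 802 × 1134 mm
P2: ⌊1134/2⌋ × 802 = 567 × 802 mm
P3: ⌊802/2⌋ × 567 = 401 × 567 mm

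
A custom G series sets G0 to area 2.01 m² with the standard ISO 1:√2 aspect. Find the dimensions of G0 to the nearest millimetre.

Let the short side be w mm. Then w · w√2 = 2.01 m² = 2,010,000 mm².
w² = 2,010,000/√2, so w ≈ 1192.2 mm; long side = w√2 ≈ 1686.0 mm.

1192 × 1686 mm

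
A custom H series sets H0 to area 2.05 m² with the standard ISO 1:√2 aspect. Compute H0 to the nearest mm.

1204 × 1703 mm

Let the short side be w mm. Then w · w√2 = 2.05 m² = 2,050,000 mm².
w² = 2,050,000/√2, so w ≈ 1204.0 mm; long side = w√2 ≈ 1702.7 mm.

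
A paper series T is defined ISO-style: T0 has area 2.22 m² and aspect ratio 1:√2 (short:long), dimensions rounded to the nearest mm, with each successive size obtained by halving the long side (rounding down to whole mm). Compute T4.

313 × 443 mm

Let T0's short side be w mm. w · w√2 = 2.22 m² = 2,220,000 mm², so w ≈ 1252.9 mm and w√2 ≈ 1771.9 mm → T0 = 1253 × 1772 mm.
T1: ⌊1772/2⌋ × 1253 = 886 × 1253 mm
T2: ⌊1253/2⌋ × 886 = 626 × 886 mm
T3: ⌊886/2⌋ × 626 = 443 × 626 mm
T4: ⌊626/2⌋ × 443 = 313 × 443 mm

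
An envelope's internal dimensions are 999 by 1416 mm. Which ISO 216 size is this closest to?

Aspect ratio 1416/999 ≈ 1.417 — close to the ISO √2 ≈ 1.414.
In the B-series (B0 = 1000 × 1414 mm): B0 = 1000 × 1414 mm.
Off by 3 mm total — nearest standard size.

B0 (1000 × 1414 mm)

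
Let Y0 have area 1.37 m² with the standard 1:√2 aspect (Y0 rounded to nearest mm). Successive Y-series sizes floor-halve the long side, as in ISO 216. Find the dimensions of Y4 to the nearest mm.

246 × 348 mm

Let Y0's short side be w mm. w · w√2 = 1.37 m² = 1,370,000 mm², so w ≈ 984.2 mm and w√2 ≈ 1391.9 mm → Y0 = 984 × 1392 mm.
Y1: ⌊1392/2⌋ × 984 = 696 × 984 mm
Y2: ⌊984/2⌋ × 696 = 492 × 696 mm
Y3: ⌊696/2⌋ × 492 = 348 × 492 mm
Y4: ⌊492/2⌋ × 348 = 246 × 348 mm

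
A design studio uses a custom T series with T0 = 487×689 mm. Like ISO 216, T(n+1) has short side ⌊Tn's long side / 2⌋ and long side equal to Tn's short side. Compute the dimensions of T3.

T1: ⌊689/2⌋ × 487 = 344 × 487 mm
T2: ⌊487/2⌋ × 344 = 243 × 344 mm
T3: ⌊344/2⌋ × 243 = 172 × 243 mm

172 × 243 mm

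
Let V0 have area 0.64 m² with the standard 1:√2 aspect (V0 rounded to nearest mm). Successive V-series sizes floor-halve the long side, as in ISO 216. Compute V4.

168 × 237 mm

Let V0's short side be w mm. w · w√2 = 0.64 m² = 640,000 mm², so w ≈ 672.7 mm and w√2 ≈ 951.4 mm → V0 = 673 × 951 mm.
V1: ⌊951/2⌋ × 673 = 475 × 673 mm
V2: ⌊673/2⌋ × 475 = 336 × 475 mm
V3: ⌊475/2⌋ × 336 = 237 × 336 mm
V4: ⌊336/2⌋ × 237 = 168 × 237 mm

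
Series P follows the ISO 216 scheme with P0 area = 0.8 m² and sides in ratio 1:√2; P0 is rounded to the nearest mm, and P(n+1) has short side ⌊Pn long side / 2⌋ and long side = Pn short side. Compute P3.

Let P0's short side be w mm. w · w√2 = 0.8 m² = 800,000 mm², so w ≈ 752.1 mm and w√2 ≈ 1063.7 mm → P0 = 752 × 1064 mm.
P1: ⌊1064/2⌋ × 752 = 532 × 752 mm
P2: ⌊752/2⌋ × 532 = 376 × 532 mm
P3: ⌊532/2⌋ × 376 = 266 × 376 mm

266 × 376 mm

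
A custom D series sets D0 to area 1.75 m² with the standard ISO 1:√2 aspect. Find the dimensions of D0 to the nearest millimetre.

1112 × 1573 mm

Let the short side be w mm. Then w · w√2 = 1.75 m² = 1,750,000 mm².
w² = 1,750,000/√2, so w ≈ 1112.4 mm; long side = w√2 ≈ 1573.2 mm.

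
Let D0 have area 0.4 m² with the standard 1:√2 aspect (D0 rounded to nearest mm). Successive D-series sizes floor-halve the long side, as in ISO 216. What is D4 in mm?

133 × 188 mm

Let D0's short side be w mm. w · w√2 = 0.4 m² = 400,000 mm², so w ≈ 531.8 mm and w√2 ≈ 752.1 mm → D0 = 532 × 752 mm.
D1: ⌊752/2⌋ × 532 = 376 × 532 mm
D2: ⌊532/2⌋ × 376 = 266 × 376 mm
D3: ⌊376/2⌋ × 266 = 188 × 266 mm
D4: ⌊266/2⌋ × 188 = 133 × 188 mm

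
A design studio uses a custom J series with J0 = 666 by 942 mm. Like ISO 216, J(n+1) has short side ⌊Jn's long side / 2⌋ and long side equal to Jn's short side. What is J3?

235 × 333 mm

J1: ⌊942/2⌋ × 666 = 471 × 666 mm
J2: ⌊666/2⌋ × 471 = 333 × 471 mm
J3: ⌊471/2⌋ × 333 = 235 × 333 mm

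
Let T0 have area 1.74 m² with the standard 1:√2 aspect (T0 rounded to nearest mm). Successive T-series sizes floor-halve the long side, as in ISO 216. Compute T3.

392 × 554 mm

Let T0's short side be w mm. w · w√2 = 1.74 m² = 1,740,000 mm², so w ≈ 1109.2 mm and w√2 ≈ 1568.7 mm → T0 = 1109 × 1569 mm.
T1: ⌊1569/2⌋ × 1109 = 784 × 1109 mm
T2: ⌊1109/2⌋ × 784 = 554 × 784 mm
T3: ⌊784/2⌋ × 554 = 392 × 554 mm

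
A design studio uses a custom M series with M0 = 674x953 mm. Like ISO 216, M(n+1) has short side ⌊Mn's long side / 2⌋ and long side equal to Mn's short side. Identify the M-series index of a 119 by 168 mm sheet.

M0: 674 × 953 mm
M1: 476 × 674 mm
M2: 337 × 476 mm
M3: 238 × 337 mm
M4: 168 × 238 mm
M5: 119 × 168 mm
M6: 84 × 119 mm
→ matches M5.

M5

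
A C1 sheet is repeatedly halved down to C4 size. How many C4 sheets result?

8

C1 = 648 × 917 mm; C4 = 229 × 324 mm.
Each halving step doubles the count; 3 steps from C1 to C4.
2^3 = 8.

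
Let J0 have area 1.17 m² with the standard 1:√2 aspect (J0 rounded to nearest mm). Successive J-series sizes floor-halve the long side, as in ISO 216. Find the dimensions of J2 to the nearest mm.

Let J0's short side be w mm. w · w√2 = 1.17 m² = 1,170,000 mm², so w ≈ 909.6 mm and w√2 ≈ 1286.3 mm → J0 = 910 × 1286 mm.
J1: ⌊1286/2⌋ × 910 = 643 × 910 mm
J2: ⌊910/2⌋ × 643 = 455 × 643 mm

455 × 643 mm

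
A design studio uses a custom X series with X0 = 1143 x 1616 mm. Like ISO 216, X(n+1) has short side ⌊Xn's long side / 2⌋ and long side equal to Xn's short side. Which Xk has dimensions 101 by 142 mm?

X7

X0: 1143 × 1616 mm
X1: 808 × 1143 mm
X2: 571 × 808 mm
X3: 404 × 571 mm
X4: 285 × 404 mm
X5: 202 × 285 mm
X6: 142 × 202 mm
X7: 101 × 142 mm
X8: 71 × 101 mm
→ matches X7.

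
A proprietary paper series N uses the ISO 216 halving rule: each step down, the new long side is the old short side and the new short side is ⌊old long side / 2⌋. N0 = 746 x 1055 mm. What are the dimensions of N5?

131 × 186 mm

N1: ⌊1055/2⌋ × 746 = 527 × 746 mm
N2: ⌊746/2⌋ × 527 = 373 × 527 mm
N3: ⌊527/2⌋ × 373 = 263 × 373 mm
N4: ⌊373/2⌋ × 263 = 186 × 263 mm
N5: ⌊263/2⌋ × 186 = 131 × 186 mm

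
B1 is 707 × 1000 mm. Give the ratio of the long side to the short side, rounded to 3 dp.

1.414

1000 / 707 = 1.414
Matches √2 ≈ 1.414 — the ISO 216 defining ratio.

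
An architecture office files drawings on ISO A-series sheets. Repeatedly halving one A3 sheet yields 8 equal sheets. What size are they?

8 = 2^3, so 3 halving steps.
A3 → A4 → … → A6 after 3 steps.

A6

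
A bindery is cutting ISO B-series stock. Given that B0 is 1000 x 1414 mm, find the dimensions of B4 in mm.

B1: ⌊1414/2⌋ × 1000 = 707 × 1000 mm
B2: ⌊1000/2⌋ × 707 = 500 × 707 mm
B3: ⌊707/2⌋ × 500 = 353 × 500 mm
B4: ⌊500/2⌋ × 353 = 250 × 353 mm

250 × 353 mm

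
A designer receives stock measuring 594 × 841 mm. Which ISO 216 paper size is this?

A1 (594 × 841 mm)

Aspect ratio 841/594 ≈ 1.416 — close to the ISO √2 ≈ 1.414.
In the A-series (A0 area = 1 m²): A1 = 594 × 841 mm.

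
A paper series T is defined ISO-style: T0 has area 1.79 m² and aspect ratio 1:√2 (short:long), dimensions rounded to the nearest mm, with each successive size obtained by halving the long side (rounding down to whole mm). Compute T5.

198 × 281 mm

Let T0's short side be w mm. w · w√2 = 1.79 m² = 1,790,000 mm², so w ≈ 1125.0 mm and w√2 ≈ 1591.1 mm → T0 = 1125 × 1591 mm.
T1: ⌊1591/2⌋ × 1125 = 795 × 1125 mm
T2: ⌊1125/2⌋ × 795 = 562 × 795 mm
T3: ⌊795/2⌋ × 562 = 397 × 562 mm
T4: ⌊562/2⌋ × 397 = 281 × 397 mm
T5: ⌊397/2⌋ × 281 = 198 × 281 mm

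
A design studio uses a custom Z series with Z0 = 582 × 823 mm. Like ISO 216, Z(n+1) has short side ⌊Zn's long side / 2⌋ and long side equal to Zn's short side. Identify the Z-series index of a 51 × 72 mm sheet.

Z0: 582 × 823 mm
Z1: 411 × 582 mm
Z2: 291 × 411 mm
Z3: 205 × 291 mm
Z4: 145 × 205 mm
Z5: 102 × 145 mm
Z6: 72 × 102 mm
Z7: 51 × 72 mm
Z8: 36 × 51 mm
→ matches Z7.

Z7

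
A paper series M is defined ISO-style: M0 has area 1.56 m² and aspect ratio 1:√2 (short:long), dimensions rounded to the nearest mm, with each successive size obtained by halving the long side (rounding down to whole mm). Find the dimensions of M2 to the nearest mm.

525 × 742 mm

Let M0's short side be w mm. w · w√2 = 1.56 m² = 1,560,000 mm², so w ≈ 1050.3 mm and w√2 ≈ 1485.3 mm → M0 = 1050 × 1485 mm.
M1: ⌊1485/2⌋ × 1050 = 742 × 1050 mm
M2: ⌊1050/2⌋ × 742 = 525 × 742 mm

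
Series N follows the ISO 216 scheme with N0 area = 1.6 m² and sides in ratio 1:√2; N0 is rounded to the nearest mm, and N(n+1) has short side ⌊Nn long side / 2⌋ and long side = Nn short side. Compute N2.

532 × 752 mm

Let N0's short side be w mm. w · w√2 = 1.6 m² = 1,600,000 mm², so w ≈ 1063.7 mm and w√2 ≈ 1504.2 mm → N0 = 1064 × 1504 mm.
N1: ⌊1504/2⌋ × 1064 = 752 × 1064 mm
N2: ⌊1064/2⌋ × 752 = 532 × 752 mm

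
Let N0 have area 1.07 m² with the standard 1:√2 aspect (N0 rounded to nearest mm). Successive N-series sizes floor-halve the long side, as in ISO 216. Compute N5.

Let N0's short side be w mm. w · w√2 = 1.07 m² = 1,070,000 mm², so w ≈ 869.8 mm and w√2 ≈ 1230.1 mm → N0 = 870 × 1230 mm.
N1: ⌊1230/2⌋ × 870 = 615 × 870 mm
N2: ⌊870/2⌋ × 615 = 435 × 615 mm
N3: ⌊615/2⌋ × 435 = 307 × 435 mm
N4: ⌊435/2⌋ × 307 = 217 × 307 mm
N5: ⌊307/2⌋ × 217 = 153 × 217 mm

153 × 217 mm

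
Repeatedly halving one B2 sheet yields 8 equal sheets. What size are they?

8 = 2^3, so 3 halving steps.
B2 → B3 → … → B5 after 3 steps.

B5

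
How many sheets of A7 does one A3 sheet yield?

Each ISO step halves the sheet: 1 × A3 → 2 × A4 → 4 × A5 → 8 × A6 → …
From A3 to A7 is 4 halving steps: 2^4 = 16.

16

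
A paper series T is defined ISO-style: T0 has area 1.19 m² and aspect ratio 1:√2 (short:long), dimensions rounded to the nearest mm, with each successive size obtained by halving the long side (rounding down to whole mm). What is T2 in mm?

Let T0's short side be w mm. w · w√2 = 1.19 m² = 1,190,000 mm², so w ≈ 917.3 mm and w√2 ≈ 1297.3 mm → T0 = 917 × 1297 mm.
T1: ⌊1297/2⌋ × 917 = 648 × 917 mm
T2: ⌊917/2⌋ × 648 = 458 × 648 mm

458 × 648 mm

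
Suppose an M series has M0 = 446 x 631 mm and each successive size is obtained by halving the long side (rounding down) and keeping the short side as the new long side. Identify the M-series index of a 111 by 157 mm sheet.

M0: 446 × 631 mm
M1: 315 × 446 mm
M2: 223 × 315 mm
M3: 157 × 223 mm
M4: 111 × 157 mm
M5: 78 × 111 mm
→ matches M4.

M4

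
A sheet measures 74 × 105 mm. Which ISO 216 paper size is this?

Aspect ratio 105/74 ≈ 1.419 — close to the ISO √2 ≈ 1.414.
In the A-series (A0 area = 1 m²): A7 = 74 × 105 mm.

A7 (74 × 105 mm)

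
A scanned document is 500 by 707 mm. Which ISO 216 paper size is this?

Aspect ratio 707/500 ≈ 1.414 — close to the ISO √2 ≈ 1.414.
In the B-series (B0 = 1000 × 1414 mm): B2 = 500 × 707 mm.

B2 (500 × 707 mm)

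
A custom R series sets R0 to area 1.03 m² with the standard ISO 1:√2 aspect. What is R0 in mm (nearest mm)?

Let the short side be w mm. Then w · w√2 = 1.03 m² = 1,030,000 mm².
w² = 1,030,000/√2, so w ≈ 853.4 mm; long side = w√2 ≈ 1206.9 mm.

853 × 1207 mm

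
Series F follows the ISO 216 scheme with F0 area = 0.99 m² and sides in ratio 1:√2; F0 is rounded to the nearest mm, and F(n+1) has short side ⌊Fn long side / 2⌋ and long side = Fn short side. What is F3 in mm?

295 × 418 mm

Let F0's short side be w mm. w · w√2 = 0.99 m² = 990,000 mm², so w ≈ 836.7 mm and w√2 ≈ 1183.2 mm → F0 = 837 × 1183 mm.
F1: ⌊1183/2⌋ × 837 = 591 × 837 mm
F2: ⌊837/2⌋ × 591 = 418 × 591 mm
F3: ⌊591/2⌋ × 418 = 295 × 418 mm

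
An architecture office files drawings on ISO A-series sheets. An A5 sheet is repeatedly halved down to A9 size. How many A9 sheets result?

Each ISO step halves the sheet: 1 × A5 → 2 × A6 → 4 × A7 → 8 × A8 → …
From A5 to A9 is 4 halving steps: 2^4 = 16.

16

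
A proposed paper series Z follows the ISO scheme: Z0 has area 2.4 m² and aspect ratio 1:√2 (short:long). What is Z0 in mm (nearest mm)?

1303 × 1842 mm

Let the short side be w mm. Then w · w√2 = 2.4 m² = 2,400,000 mm².
w² = 2,400,000/√2, so w ≈ 1302.7 mm; long side = w√2 ≈ 1842.3 mm.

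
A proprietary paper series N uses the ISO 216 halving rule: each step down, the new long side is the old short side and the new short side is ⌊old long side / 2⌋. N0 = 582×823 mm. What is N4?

145 × 205 mm

N1 = 411 × 582 mm (from N0 by 1 halving).
N2: ⌊582/2⌋ × 411 = 291 × 411 mm
N3: ⌊411/2⌋ × 291 = 205 × 291 mm
N4: ⌊291/2⌋ × 205 = 145 × 205 mm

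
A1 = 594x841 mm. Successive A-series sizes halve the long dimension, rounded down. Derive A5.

148 × 210 mm

A2: ⌊841/2⌋ × 594 = 420 × 594 mm
A3: ⌊594/2⌋ × 420 = 297 × 420 mm
A4: ⌊420/2⌋ × 297 = 210 × 297 mm
A5: ⌊297/2⌋ × 210 = 148 × 210 mm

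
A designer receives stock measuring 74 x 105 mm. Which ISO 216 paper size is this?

Aspect ratio 105/74 ≈ 1.419 — close to the ISO √2 ≈ 1.414.
In the A-series (A0 area = 1 m²): A7 = 74 × 105 mm.

A7 (74 × 105 mm)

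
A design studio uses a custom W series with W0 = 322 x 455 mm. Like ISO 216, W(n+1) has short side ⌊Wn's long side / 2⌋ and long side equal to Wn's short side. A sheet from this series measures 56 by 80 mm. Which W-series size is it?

W0: 322 × 455 mm
W1: 227 × 322 mm
W2: 161 × 227 mm
W3: 113 × 161 mm
W4: 80 × 113 mm
W5: 56 × 80 mm
W6: 40 × 56 mm
→ matches W5.

W5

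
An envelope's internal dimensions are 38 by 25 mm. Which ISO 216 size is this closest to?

A10 (26 × 37 mm)

Aspect ratio 38/25 ≈ 1.520 (ISO target is √2 ≈ 1.414).
In the A-series (A0 area = 1 m²): A10 = 26 × 37 mm.
Off by 2 mm total — nearest standard size.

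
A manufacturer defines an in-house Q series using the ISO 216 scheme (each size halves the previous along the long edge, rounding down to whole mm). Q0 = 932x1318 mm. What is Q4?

Q1: ⌊1318/2⌋ × 932 = 659 × 932 mm
Q2: ⌊932/2⌋ × 659 = 466 × 659 mm
Q3: ⌊659/2⌋ × 466 = 329 × 466 mm
Q4: ⌊466/2⌋ × 329 = 233 × 329 mm

233 × 329 mm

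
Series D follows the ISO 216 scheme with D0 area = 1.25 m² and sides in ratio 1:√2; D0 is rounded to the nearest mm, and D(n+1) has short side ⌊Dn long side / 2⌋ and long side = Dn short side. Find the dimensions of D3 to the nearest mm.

Let D0's short side be w mm. w · w√2 = 1.25 m² = 1,250,000 mm², so w ≈ 940.2 mm and w√2 ≈ 1329.6 mm → D0 = 940 × 1330 mm.
D1: ⌊1330/2⌋ × 940 = 665 × 940 mm
D2: ⌊940/2⌋ × 665 = 470 × 665 mm
D3: ⌊665/2⌋ × 470 = 332 × 470 mm

332 × 470 mm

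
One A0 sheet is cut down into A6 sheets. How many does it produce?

64

Each ISO step halves the sheet: 1 × A0 → 2 × A1 → 4 × A2 → 8 × A3 → …
From A0 to A6 is 6 halving steps: 2^6 = 64.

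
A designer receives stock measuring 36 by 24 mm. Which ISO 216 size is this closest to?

A10 (26 × 37 mm)

Aspect ratio 36/24 ≈ 1.500 (ISO target is √2 ≈ 1.414).
In the A-series (A0 area = 1 m²): A10 = 26 × 37 mm.
Off by 3 mm total — nearest standard size.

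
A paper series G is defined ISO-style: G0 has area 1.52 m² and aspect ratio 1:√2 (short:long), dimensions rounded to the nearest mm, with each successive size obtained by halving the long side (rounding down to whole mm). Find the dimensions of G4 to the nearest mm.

259 × 366 mm

Let G0's short side be w mm. w · w√2 = 1.52 m² = 1,520,000 mm², so w ≈ 1036.7 mm and w√2 ≈ 1466.2 mm → G0 = 1037 × 1466 mm.
G1: ⌊1466/2⌋ × 1037 = 733 × 1037 mm
G2: ⌊1037/2⌋ × 733 = 518 × 733 mm
G3: ⌊733/2⌋ × 518 = 366 × 518 mm
G4: ⌊518/2⌋ × 366 = 259 × 366 mm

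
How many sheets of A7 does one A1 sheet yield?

64

A1 = 594 × 841 mm; A7 = 74 × 105 mm.
Each halving step doubles the count; 6 steps from A1 to A7.
2^6 = 64.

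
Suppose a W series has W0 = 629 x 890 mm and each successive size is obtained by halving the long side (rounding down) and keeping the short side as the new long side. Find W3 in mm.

W1: ⌊890/2⌋ × 629 = 445 × 629 mm
W2: ⌊629/2⌋ × 445 = 314 × 445 mm
W3: ⌊445/2⌋ × 314 = 222 × 314 mm

222 × 314 mm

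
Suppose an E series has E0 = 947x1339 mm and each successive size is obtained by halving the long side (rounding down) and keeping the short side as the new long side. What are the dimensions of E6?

E1: ⌊1339/2⌋ × 947 = 669 × 947 mm
E2: ⌊947/2⌋ × 669 = 473 × 669 mm
E3: ⌊669/2⌋ × 473 = 334 × 473 mm
E4: ⌊473/2⌋ × 334 = 236 × 334 mm
E5: ⌊334/2⌋ × 236 = 167 × 236 mm
E6: ⌊236/2⌋ × 167 = 118 × 167 mm

118 × 167 mm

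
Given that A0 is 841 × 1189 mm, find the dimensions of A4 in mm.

A1: ⌊1189/2⌋ × 841 = 594 × 841 mm
A2: ⌊841/2⌋ × 594 = 420 × 594 mm
A3: ⌊594/2⌋ × 420 = 297 × 420 mm
A4: ⌊420/2⌋ × 297 = 210 × 297 mm

210 × 297 mm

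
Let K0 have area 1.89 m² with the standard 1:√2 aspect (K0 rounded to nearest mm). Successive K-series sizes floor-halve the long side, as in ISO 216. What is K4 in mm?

Let K0's short side be w mm. w · w√2 = 1.89 m² = 1,890,000 mm², so w ≈ 1156.0 mm and w√2 ≈ 1634.9 mm → K0 = 1156 × 1635 mm.
K1: ⌊1635/2⌋ × 1156 = 817 × 1156 mm
K2: ⌊1156/2⌋ × 817 = 578 × 817 mm
K3: ⌊817/2⌋ × 578 = 408 × 578 mm
K4: ⌊578/2⌋ × 408 = 289 × 408 mm

289 × 408 mm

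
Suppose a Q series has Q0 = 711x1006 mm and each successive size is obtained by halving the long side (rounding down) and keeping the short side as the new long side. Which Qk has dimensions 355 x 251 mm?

Q0: 711 × 1006 mm
Q1: 503 × 711 mm
Q2: 355 × 503 mm
Q3: 251 × 355 mm
Q4: 177 × 251 mm
→ matches Q3.

Q3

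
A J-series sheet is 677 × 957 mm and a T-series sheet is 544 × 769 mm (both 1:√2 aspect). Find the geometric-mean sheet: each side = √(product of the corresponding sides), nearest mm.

Short side: √(677 · 544) = √368288 ≈ 606.9 → 607 mm
Long side: √(957 · 769) = √735933 ≈ 857.9 → 858 mm

607 × 858 mm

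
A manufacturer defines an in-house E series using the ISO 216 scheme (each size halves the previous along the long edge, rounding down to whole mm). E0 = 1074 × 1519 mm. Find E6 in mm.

E1: ⌊1519/2⌋ × 1074 = 759 × 1074 mm
E2: ⌊1074/2⌋ × 759 = 537 × 759 mm
E3: ⌊759/2⌋ × 537 = 379 × 537 mm
E4: ⌊537/2⌋ × 379 = 268 × 379 mm
E5: ⌊379/2⌋ × 268 = 189 × 268 mm
E6: ⌊268/2⌋ × 189 = 134 × 189 mm

134 × 189 mm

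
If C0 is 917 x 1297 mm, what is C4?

229 × 324 mm

C1: ⌊1297/2⌋ × 917 = 648 × 917 mm
C2: ⌊917/2⌋ × 648 = 458 × 648 mm
C3: ⌊648/2⌋ × 458 = 324 × 458 mm
C4: ⌊458/2⌋ × 324 = 229 × 324 mm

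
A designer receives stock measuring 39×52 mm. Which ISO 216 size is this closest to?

A9 (37 × 52 mm)

Aspect ratio 52/39 ≈ 1.333 (ISO target is √2 ≈ 1.414).
In the A-series (A0 area = 1 m²): A9 = 37 × 52 mm.
Off by 2 mm total — nearest standard size.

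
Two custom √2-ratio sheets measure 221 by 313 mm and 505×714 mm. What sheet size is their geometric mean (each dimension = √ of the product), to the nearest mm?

Short side: √(221 · 505) = √111605 ≈ 334.1 → 334 mm
Long side: √(313 · 714) = √223482 ≈ 472.7 → 473 mm

334 × 473 mm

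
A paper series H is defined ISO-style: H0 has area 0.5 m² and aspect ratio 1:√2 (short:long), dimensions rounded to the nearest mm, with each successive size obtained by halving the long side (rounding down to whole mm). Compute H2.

Let H0's short side be w mm. w · w√2 = 0.5 m² = 500,000 mm², so w ≈ 594.6 mm and w√2 ≈ 840.9 mm → H0 = 595 × 841 mm.
H1: ⌊841/2⌋ × 595 = 420 × 595 mm
H2: ⌊595/2⌋ × 420 = 297 × 420 mm

297 × 420 mm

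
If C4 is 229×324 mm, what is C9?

C5: ⌊324/2⌋ × 229 = 162 × 229 mm
C6: ⌊229/2⌋ × 162 = 114 × 162 mm
C7: ⌊162/2⌋ × 114 = 81 × 114 mm
C8: ⌊114/2⌋ × 81 = 57 × 81 mm
C9: ⌊81/2⌋ × 57 = 40 × 57 mm

40 × 57 mm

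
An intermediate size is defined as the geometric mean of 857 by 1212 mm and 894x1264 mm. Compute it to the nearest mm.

875 × 1238 mm

Short side: √(857 · 894) = √766158 ≈ 875.3 → 875 mm
Long side: √(1212 · 1264) = √1531968 ≈ 1237.7 → 1238 mm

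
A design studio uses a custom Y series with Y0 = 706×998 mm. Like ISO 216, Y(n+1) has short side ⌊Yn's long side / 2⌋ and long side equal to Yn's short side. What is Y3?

Y1: ⌊998/2⌋ × 706 = 499 × 706 mm
Y2: ⌊706/2⌋ × 499 = 353 × 499 mm
Y3: ⌊499/2⌋ × 353 = 249 × 353 mm

249 × 353 mm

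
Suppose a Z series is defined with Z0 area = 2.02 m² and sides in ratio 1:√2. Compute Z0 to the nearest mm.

1195 × 1690 mm

Let the short side be w mm. Then w · w√2 = 2.02 m² = 2,020,000 mm².
w² = 2,020,000/√2, so w ≈ 1195.1 mm; long side = w√2 ≈ 1690.2 mm.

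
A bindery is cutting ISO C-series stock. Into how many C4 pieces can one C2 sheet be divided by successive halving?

4

Each ISO step halves the sheet: 1 × C2 → 2 × C3 → 4 × C4
From C2 to C4 is 2 halving steps: 2^2 = 4.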